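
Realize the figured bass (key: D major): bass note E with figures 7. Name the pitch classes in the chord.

E, G, B, D

The written figures 7 are shorthand for 7/5/3: the 5/3 are implied.
A third above E in this key is G.
A fifth above E in this key is B.
A seventh above E in this key is D.
Together with the bass E, this spells E minor seventh in root position.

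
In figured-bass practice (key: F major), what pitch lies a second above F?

Counting 1 letter step above F lands on G; in F major, that letter is G.

G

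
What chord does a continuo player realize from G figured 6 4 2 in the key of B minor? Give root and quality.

The figures 6 4 2 indicate a seventh chord in third inversion.
In third inversion the root lies a second above the bass: a second above G in B minor is A.
The chord tones are G, A, C#, E, giving A dominant seventh.

A dominant seventh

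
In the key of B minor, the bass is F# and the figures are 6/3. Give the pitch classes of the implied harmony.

A third above F# in this key is A.
A sixth above F# in this key is D.
Together with the bass F#, this spells D major in first inversion.

F#, A, D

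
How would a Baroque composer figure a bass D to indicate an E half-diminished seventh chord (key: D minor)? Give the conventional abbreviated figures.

D is the seventh of E half-diminished seventh, so the chord is in third inversion.
A seventh chord in third inversion is figured 6/4/2, conventionally abbreviated 4/2.

4/2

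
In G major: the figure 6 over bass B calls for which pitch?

G

Counting 5 letter steps above B lands on G; in G major, that letter is G.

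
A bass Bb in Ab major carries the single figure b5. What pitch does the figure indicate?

Fb

Counting 4 letter steps above Bb lands on F; in Ab major, that letter is F.
The b5 figure lowers it a semitone, giving Fb.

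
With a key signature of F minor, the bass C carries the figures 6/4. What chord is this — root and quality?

The figures 6/4 indicate a triad in second inversion.
In second inversion the root lies a fourth above the bass: a fourth above C in F minor is F.
The chord tones are C, F, Ab, giving F minor.

F minor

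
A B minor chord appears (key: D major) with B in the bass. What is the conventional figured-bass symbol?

no figures

B is the root of B minor, so the chord is in root position.
A triad in root position is figured 5/3, conventionally abbreviated (no figures — root-position triad).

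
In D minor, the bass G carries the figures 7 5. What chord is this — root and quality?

G minor seventh

The figures 7 5 indicate a seventh chord in root position.
In root position the bass is the root, so the root is G.
The chord tones are G, Bb, D, F, giving G minor seventh.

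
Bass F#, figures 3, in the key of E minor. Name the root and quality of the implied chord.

F# diminished

The figures 3 indicate a triad in root position.
In root position the bass is the root, so the root is F#.
The chord tones are F#, A, C, giving F# diminished.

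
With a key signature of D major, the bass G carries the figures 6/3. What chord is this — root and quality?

E minor

The figures 6/3 indicate a triad in first inversion.
In first inversion the root lies a sixth above the bass: a sixth above G in D major is E.
The chord tones are G, B, E, giving E minor.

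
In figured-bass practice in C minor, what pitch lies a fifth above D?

Ab

Counting 4 letter steps above D lands on A; in C minor, that letter is Ab.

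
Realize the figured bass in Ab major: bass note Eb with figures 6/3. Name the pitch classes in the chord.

A third above Eb in this key is G.
A sixth above Eb in this key is C.
Together with the bass Eb, this spells C minor in first inversion.

Eb, G, C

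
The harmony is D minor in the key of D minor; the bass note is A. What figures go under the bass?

6/4

A is the fifth of D minor, so the chord is in second inversion.
A triad in second inversion is figured 6/4, conventionally abbreviated 6/4.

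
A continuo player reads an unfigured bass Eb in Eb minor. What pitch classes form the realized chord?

Eb, Gb, Bb

An unfigured bass implies 5/3.
A third above Eb in this key is Gb.
A fifth above Eb in this key is Bb.
Together with the bass Eb, this spells Eb minor in root position.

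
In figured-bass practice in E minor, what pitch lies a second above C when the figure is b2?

Db

Counting 1 letter step above C lands on D; in E minor, that letter is D.
The b2 figure lowers it a semitone, giving Db.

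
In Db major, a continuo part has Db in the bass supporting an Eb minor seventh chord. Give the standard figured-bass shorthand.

4/2

Db is the seventh of Eb minor seventh, so the chord is in third inversion.
A seventh chord in third inversion is figured 6/4/2, conventionally abbreviated 4/2.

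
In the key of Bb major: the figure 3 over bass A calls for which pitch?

C

Counting 2 letter steps above A lands on C; in Bb major, that letter is C.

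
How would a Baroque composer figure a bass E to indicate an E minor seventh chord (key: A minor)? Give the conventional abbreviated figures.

E is the root of E minor seventh, so the chord is in root position.
A seventh chord in root position is figured 7/5/3, conventionally abbreviated 7.

7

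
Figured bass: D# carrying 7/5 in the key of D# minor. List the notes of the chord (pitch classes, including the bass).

The written figures 7/5 are shorthand for 7/5/3: the 3 is implied.
A third above D# in this key is F#.
A fifth above D# in this key is A#.
A seventh above D# in this key is C#.
Together with the bass D#, this spells D# minor seventh in root position.

D#, F#, A#, C#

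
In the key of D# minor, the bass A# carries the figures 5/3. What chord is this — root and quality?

The figures 5/3 indicate a triad in root position.
In root position the bass is the root, so the root is A#.
The chord tones are A#, C#, E#, giving A# minor.

A# minor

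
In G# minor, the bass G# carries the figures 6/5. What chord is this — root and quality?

The figures 6/5 indicate a seventh chord in first inversion.
In first inversion the root lies a sixth above the bass: a sixth above G# in G# minor is E.
The chord tones are G#, B, D#, E, giving E major seventh.

E major seventh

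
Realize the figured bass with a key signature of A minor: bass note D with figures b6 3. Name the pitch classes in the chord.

D, F, Bb

A third above D in this key is F.
A sixth above D in this key is B, lowered to Bb by the flat.
Together with the bass D, this spells Bb major in first inversion.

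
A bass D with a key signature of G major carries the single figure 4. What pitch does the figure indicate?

G

Counting 3 letter steps above D lands on G; in G major, that letter is G.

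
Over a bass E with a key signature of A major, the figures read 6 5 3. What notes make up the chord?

A third above E in this key is G#.
A fifth above E in this key is B.
A sixth above E in this key is C#.
Together with the bass E, this spells C# minor seventh in first inversion.

E, G#, B, C#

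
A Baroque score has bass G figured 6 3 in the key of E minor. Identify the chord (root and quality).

The figures 6 3 indicate a triad in first inversion.
In first inversion the root lies a sixth above the bass: a sixth above G in E minor is E.
The chord tones are G, B, E, giving E minor.

E minor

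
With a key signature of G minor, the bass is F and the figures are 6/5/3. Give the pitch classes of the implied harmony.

F, A, C, D

A third above F in this key is A.
A fifth above F in this key is C.
A sixth above F in this key is D.
Together with the bass F, this spells D minor seventh in first inversion.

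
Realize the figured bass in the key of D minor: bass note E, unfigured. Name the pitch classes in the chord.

An unfigured bass implies 5/3.
A third above E in this key is G.
A fifth above E in this key is Bb.
Together with the bass E, this spells E diminished in root position.

E, G, Bb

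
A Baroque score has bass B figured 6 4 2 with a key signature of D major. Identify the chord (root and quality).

C# half-diminished seventh

The figures 6 4 2 indicate a seventh chord in third inversion.
In third inversion the root lies a second above the bass: a second above B in D major is C#.
The chord tones are B, C#, E, G, giving C# half-diminished seventh.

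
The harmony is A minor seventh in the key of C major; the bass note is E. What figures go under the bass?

E is the fifth of A minor seventh, so the chord is in second inversion.
A seventh chord in second inversion is figured 6/4/3, conventionally abbreviated 4/3.

4/3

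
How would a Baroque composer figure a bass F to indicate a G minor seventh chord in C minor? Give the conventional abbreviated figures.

4/2

F is the seventh of G minor seventh, so the chord is in third inversion.
A seventh chord in third inversion is figured 6/4/2, conventionally abbreviated 4/2.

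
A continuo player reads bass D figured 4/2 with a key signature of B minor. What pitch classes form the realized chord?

D, E, G, B

The written figures 4/2 are shorthand for 6/4/2: the 6 is implied.
A second above D in this key is E.
A fourth above D in this key is G.
A sixth above D in this key is B.
Together with the bass D, this spells E minor seventh in third inversion.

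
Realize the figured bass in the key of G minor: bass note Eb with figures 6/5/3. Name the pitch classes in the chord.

A third above Eb in this key is G.
A fifth above Eb in this key is Bb.
A sixth above Eb in this key is C.
Together with the bass Eb, this spells C minor seventh in first inversion.

Eb, G, Bb, C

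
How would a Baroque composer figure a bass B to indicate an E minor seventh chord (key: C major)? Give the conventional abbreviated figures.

4/3

B is the fifth of E minor seventh, so the chord is in second inversion.
A seventh chord in second inversion is figured 6/4/3, conventionally abbreviated 4/3.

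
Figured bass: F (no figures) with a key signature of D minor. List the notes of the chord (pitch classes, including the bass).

F, A, C

An unfigured bass implies 5/3.
A third above F in this key is A.
A fifth above F in this key is C.
Together with the bass F, this spells F major in root position.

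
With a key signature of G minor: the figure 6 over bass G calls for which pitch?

Eb

Counting 5 letter steps above G lands on E; in G minor, that letter is Eb.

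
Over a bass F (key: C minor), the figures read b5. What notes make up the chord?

The written figures b5 are shorthand for 5/3: the 3 is implied.
A third above F in this key is Ab.
A fifth above F in this key is C, lowered to Cb by the flat.
Together with the bass F, this spells F diminished in root position.

F, Ab, Cb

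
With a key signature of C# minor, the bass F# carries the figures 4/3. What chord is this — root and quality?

The figures 4/3 indicate a seventh chord in second inversion.
In second inversion the root lies a fourth above the bass: a fourth above F# in C# minor is B.
The chord tones are F#, A, B, D#, giving B dominant seventh.

B dominant seventh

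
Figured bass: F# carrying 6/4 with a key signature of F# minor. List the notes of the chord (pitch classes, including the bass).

A fourth above F# in this key is B.
A sixth above F# in this key is D.
Together with the bass F#, this spells B minor in second inversion.

F#, B, D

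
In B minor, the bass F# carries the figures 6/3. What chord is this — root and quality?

The figures 6/3 indicate a triad in first inversion.
In first inversion the root lies a sixth above the bass: a sixth above F# in B minor is D.
The chord tones are F#, A, D, giving D major.

D major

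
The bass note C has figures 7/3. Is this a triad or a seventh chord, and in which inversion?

7/3 is shorthand for 7/5/3.
Intervals of 7/5/3 above the bass form a seventh chord; the bass is the root, so this is root position.

seventh chord, root position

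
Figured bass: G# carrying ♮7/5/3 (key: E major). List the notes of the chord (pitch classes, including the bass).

A third above G# in this key is B.
A fifth above G# in this key is D#.
A seventh above G# in this key is F#, made natural (F) by the ♮ figure.

G#, B, D#, F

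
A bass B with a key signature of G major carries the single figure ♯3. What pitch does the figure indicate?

Counting 2 letter steps above B lands on D; in G major, that letter is D.
The #3 figure raises it a semitone, giving D#.

D#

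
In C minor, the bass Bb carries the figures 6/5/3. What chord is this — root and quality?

G minor seventh

The figures 6/5/3 indicate a seventh chord in first inversion.
In first inversion the root lies a sixth above the bass: a sixth above Bb in C minor is G.
The chord tones are Bb, D, F, G, giving G minor seventh.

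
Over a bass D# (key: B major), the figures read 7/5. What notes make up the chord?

The written figures 7/5 are shorthand for 7/5/3: the 3 is implied.
A third above D# in this key is F#.
A fifth above D# in this key is A#.
A seventh above D# in this key is C#.
Together with the bass D#, this spells D# minor seventh in root position.

D#, F#, A#, C#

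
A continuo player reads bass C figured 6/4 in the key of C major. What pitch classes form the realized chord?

C, F, A

A fourth above C in this key is F.
A sixth above C in this key is A.
Together with the bass C, this spells F major in second inversion.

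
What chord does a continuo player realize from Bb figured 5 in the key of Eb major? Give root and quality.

The figures 5 indicate a triad in root position.
In root position the bass is the root, so the root is Bb.
The chord tones are Bb, D, F, giving Bb major.

Bb major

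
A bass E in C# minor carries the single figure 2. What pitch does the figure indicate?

F#

Counting 1 letter step above E lands on F; in C# minor, that letter is F#.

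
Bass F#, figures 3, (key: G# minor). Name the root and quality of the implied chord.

F# major

The figures 3 indicate a triad in root position.
In root position the bass is the root, so the root is F#.
The chord tones are F#, A#, C#, giving F# major.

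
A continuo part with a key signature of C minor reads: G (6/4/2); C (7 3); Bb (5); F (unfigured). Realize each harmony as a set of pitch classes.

G, Ab, C, Eb | C, Eb, G, Bb | Bb, D, F | F, Ab, C

G (6/4/2): G, Ab, C, Eb.
C (7/5/3): C, Eb, G, Bb.
Bb (5/3): Bb, D, F.
F (5/3): F, Ab, C.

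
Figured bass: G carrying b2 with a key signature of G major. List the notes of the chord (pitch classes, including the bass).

The written figures b2 are shorthand for 6/4/2: the 6/4 are implied.
A second above G in this key is A, lowered to Ab by the flat.
A fourth above G in this key is C.
A sixth above G in this key is E.
Together with the bass G, this spells Ab augmented major seventh in third inversion.

G, Ab, C, E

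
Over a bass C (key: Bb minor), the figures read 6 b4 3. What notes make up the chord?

C, Eb, Fb, Ab

A third above C in this key is Eb.
A fourth above C in this key is F, lowered to Fb by the flat.
A sixth above C in this key is Ab.
Together with the bass C, this spells Fb augmented major seventh in second inversion.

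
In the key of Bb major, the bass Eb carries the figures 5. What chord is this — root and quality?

Eb major

The figures 5 indicate a triad in root position.
In root position the bass is the root, so the root is Eb.
The chord tones are Eb, G, Bb, giving Eb major.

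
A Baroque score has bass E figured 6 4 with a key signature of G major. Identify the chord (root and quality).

A minor

The figures 6 4 indicate a triad in second inversion.
In second inversion the root lies a fourth above the bass: a fourth above E in G major is A.
The chord tones are E, A, C, giving A minor.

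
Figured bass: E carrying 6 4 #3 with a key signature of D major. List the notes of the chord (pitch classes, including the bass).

E, G#, A, C#

A third above E in this key is G, raised to G# by the sharp.
A fourth above E in this key is A.
A sixth above E in this key is C#.
Together with the bass E, this spells A major seventh in second inversion.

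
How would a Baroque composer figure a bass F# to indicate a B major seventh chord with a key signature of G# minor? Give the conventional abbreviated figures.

F# is the fifth of B major seventh, so the chord is in second inversion.
A seventh chord in second inversion is figured 6/4/3, conventionally abbreviated 4/3.

4/3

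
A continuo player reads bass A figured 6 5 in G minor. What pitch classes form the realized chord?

The written figures 6 5 are shorthand for 6/5/3: the 3 is implied.
A third above A in this key is C.
A fifth above A in this key is Eb.
A sixth above A in this key is F.
Together with the bass A, this spells F dominant seventh in first inversion.

A, C, Eb, F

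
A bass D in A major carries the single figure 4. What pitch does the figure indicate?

G#

Counting 3 letter steps above D lands on G; in A major, that letter is G#.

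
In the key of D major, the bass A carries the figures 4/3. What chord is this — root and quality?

D major seventh

The figures 4/3 indicate a seventh chord in second inversion.
In second inversion the root lies a fourth above the bass: a fourth above A in D major is D.
The chord tones are A, C#, D, F#, giving D major seventh.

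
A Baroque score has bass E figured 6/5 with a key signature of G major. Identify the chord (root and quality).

C major seventh

The figures 6/5 indicate a seventh chord in first inversion.
In first inversion the root lies a sixth above the bass: a sixth above E in G major is C.
The chord tones are E, G, B, C, giving C major seventh.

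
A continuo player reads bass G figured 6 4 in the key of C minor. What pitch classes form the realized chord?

G, C, Eb

A fourth above G in this key is C.
A sixth above G in this key is Eb.
Together with the bass G, this spells C minor in second inversion.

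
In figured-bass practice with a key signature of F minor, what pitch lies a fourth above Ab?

Counting 3 letter steps above Ab lands on D; in F minor, that letter is Db.

Db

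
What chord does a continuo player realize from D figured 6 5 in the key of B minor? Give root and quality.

B minor seventh

The figures 6 5 indicate a seventh chord in first inversion.
In first inversion the root lies a sixth above the bass: a sixth above D in B minor is B.
The chord tones are D, F#, A, B, giving B minor seventh.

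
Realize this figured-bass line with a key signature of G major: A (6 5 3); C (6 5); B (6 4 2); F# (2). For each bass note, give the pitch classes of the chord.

A (6/5/3): A, C, E, F#.
C (6/5/3): C, E, G, A.
B (6/4/2): B, C, E, G.
F# (6/4/2): F#, G, B, D.

A, C, E, F# | C, E, G, A | B, C, E, G | F#, G, B, D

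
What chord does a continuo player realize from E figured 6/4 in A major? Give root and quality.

A major

The figures 6/4 indicate a triad in second inversion.
In second inversion the root lies a fourth above the bass: a fourth above E in A major is A.
The chord tones are E, A, C#, giving A major.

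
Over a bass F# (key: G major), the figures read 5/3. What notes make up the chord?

F#, A, C

A third above F# in this key is A.
A fifth above F# in this key is C.
Together with the bass F#, this spells F# diminished in root position.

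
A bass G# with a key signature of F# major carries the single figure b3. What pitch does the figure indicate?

Counting 2 letter steps above G# lands on B; in F# major, that letter is B.
The b3 figure lowers it a semitone, giving Bb.

Bb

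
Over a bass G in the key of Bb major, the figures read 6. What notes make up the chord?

G, Bb, Eb

The written figures 6 are shorthand for 6/3: the 3 is implied.
A third above G in this key is Bb.
A sixth above G in this key is Eb.
Together with the bass G, this spells Eb major in first inversion.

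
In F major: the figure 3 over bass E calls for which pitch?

G

Counting 2 letter steps above E lands on G; in F major, that letter is G.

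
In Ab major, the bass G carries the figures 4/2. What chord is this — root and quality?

Ab major seventh

The figures 4/2 indicate a seventh chord in third inversion.
In third inversion the root lies a second above the bass: a second above G in Ab major is Ab.
The chord tones are G, Ab, C, Eb, giving Ab major seventh.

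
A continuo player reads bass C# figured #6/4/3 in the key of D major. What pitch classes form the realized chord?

A third above C# in this key is E.
A fourth above C# in this key is F#.
A sixth above C# in this key is A, raised to A# by the sharp.
Together with the bass C#, this spells F# dominant seventh in second inversion.

C#, E, F#, A#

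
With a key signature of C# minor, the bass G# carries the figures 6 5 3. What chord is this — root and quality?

The figures 6 5 3 indicate a seventh chord in first inversion.
In first inversion the root lies a sixth above the bass: a sixth above G# in C# minor is E.
The chord tones are G#, B, D#, E, giving E major seventh.

E major seventh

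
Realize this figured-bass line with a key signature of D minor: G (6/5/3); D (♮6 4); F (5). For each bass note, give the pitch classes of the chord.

G, Bb, D, E | D, G, B | F, A, C

G (6/5/3): G, Bb, D, E.
D (♮6/4): D, G, B.
F (5/3): F, A, C.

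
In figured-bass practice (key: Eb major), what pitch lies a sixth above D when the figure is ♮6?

Counting 5 letter steps above D lands on B; in Eb major, that letter is Bb.
The ♮6 figure makes it natural, giving B.

B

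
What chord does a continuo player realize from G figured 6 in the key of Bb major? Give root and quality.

Eb major

The figures 6 indicate a triad in first inversion.
In first inversion the root lies a sixth above the bass: a sixth above G in Bb major is Eb.
The chord tones are G, Bb, Eb, giving Eb major.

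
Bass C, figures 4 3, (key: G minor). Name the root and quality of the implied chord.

F dominant seventh

The figures 4 3 indicate a seventh chord in second inversion.
In second inversion the root lies a fourth above the bass: a fourth above C in G minor is F.
The chord tones are C, Eb, F, A, giving F dominant seventh.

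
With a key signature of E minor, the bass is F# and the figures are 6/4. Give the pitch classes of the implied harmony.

A fourth above F# in this key is B.
A sixth above F# in this key is D.
Together with the bass F#, this spells B minor in second inversion.

F#, B, D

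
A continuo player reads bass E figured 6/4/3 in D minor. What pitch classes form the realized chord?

E, G, A, C

A third above E in this key is G.
A fourth above E in this key is A.
A sixth above E in this key is C.
Together with the bass E, this spells A minor seventh in second inversion.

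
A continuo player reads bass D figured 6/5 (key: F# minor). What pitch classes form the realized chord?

D, F#, A, B

The written figures 6/5 are shorthand for 6/5/3: the 3 is implied.
A third above D in this key is F#.
A fifth above D in this key is A.
A sixth above D in this key is B.
Together with the bass D, this spells B minor seventh in first inversion.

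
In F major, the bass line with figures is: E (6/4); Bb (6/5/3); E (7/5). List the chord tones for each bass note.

E (6/4): E, A, C.
Bb (6/5/3): Bb, D, F, G.
E (7/5/3): E, G, Bb, D.

E, A, C | Bb, D, F, G | E, G, Bb, D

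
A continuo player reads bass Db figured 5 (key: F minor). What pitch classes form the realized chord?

Db, F, Ab

The written figures 5 are shorthand for 5/3: the 3 is implied.
A third above Db in this key is F.
A fifth above Db in this key is Ab.
Together with the bass Db, this spells Db major in root position.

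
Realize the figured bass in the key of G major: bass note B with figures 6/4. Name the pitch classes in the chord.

A fourth above B in this key is E.
A sixth above B in this key is G.
Together with the bass B, this spells E minor in second inversion.

B, E, G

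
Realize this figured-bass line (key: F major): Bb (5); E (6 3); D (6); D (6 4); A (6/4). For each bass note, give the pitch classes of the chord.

Bb (5/3): Bb, D, F.
E (6/3): E, G, C.
D (6/3): D, F, Bb.
D (6/4): D, G, Bb.
A (6/4): A, D, F.

Bb, D, F | E, G, C | D, F, Bb | D, G, Bb | A, D, F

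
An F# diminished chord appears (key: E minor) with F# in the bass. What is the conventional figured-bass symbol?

no figures

F# is the root of F# diminished, so the chord is in root position.
A triad in root position is figured 5/3, conventionally abbreviated (no figures — root-position triad).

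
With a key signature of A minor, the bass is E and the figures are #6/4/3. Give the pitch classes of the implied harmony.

E, G, A, C#

A third above E in this key is G.
A fourth above E in this key is A.
A sixth above E in this key is C, raised to C# by the sharp.
Together with the bass E, this spells A dominant seventh in second inversion.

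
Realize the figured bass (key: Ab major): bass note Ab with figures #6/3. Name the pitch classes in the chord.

Ab, C, F#

A third above Ab in this key is C.
A sixth above Ab in this key is F, raised to F# by the sharp.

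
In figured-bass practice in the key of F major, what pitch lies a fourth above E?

A

Counting 3 letter steps above E lands on A; in F major, that letter is A.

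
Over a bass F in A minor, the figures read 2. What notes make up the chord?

F, G, B, D

The written figures 2 are shorthand for 6/4/2: the 6/4 are implied.
A second above F in this key is G.
A fourth above F in this key is B.
A sixth above F in this key is D.
Together with the bass F, this spells G dominant seventh in third inversion.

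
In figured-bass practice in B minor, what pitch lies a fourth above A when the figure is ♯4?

D#

Counting 3 letter steps above A lands on D; in B minor, that letter is D.
The #4 figure raises it a semitone, giving D#.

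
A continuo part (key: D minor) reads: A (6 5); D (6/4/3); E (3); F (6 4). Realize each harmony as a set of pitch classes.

A, C, E, F | D, F, G, Bb | E, G, Bb | F, Bb, D

A (6/5/3): A, C, E, F.
D (6/4/3): D, F, G, Bb.
E (5/3): E, G, Bb.
F (6/4): F, Bb, D.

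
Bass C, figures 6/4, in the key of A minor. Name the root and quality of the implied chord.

The figures 6/4 indicate a triad in second inversion.
In second inversion the root lies a fourth above the bass: a fourth above C in A minor is F.
The chord tones are C, F, A, giving F major.

F major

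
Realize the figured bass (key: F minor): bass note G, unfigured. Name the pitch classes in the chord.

G, Bb, Db

An unfigured bass implies 5/3.
A third above G in this key is Bb.
A fifth above G in this key is Db.
Together with the bass G, this spells G diminished in root position.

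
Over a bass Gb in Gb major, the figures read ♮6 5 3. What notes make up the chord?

A third above Gb in this key is Bb.
A fifth above Gb in this key is Db.
A sixth above Gb in this key is Eb, made natural (E) by the ♮ figure.

Gb, Bb, Db, E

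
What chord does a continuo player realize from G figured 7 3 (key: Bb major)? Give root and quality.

The figures 7 3 indicate a seventh chord in root position.
In root position the bass is the root, so the root is G.
The chord tones are G, Bb, D, F, giving G minor seventh.

G minor seventh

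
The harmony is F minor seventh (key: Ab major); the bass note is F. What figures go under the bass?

7

F is the root of F minor seventh, so the chord is in root position.
A seventh chord in root position is figured 7/5/3, conventionally abbreviated 7.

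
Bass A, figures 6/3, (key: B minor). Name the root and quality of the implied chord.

The figures 6/3 indicate a triad in first inversion.
In first inversion the root lies a sixth above the bass: a sixth above A in B minor is F#.
The chord tones are A, C#, F#, giving F# minor.

F# minor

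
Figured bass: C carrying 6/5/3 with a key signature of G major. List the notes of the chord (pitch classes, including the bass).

C, E, G, A

A third above C in this key is E.
A fifth above C in this key is G.
A sixth above C in this key is A.
Together with the bass C, this spells A minor seventh in first inversion.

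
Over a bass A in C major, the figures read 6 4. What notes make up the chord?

A, D, F

A fourth above A in this key is D.
A sixth above A in this key is F.
Together with the bass A, this spells D minor in second inversion.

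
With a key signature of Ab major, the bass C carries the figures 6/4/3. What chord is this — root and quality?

F minor seventh

The figures 6/4/3 indicate a seventh chord in second inversion.
In second inversion the root lies a fourth above the bass: a fourth above C in Ab major is F.
The chord tones are C, Eb, F, Ab, giving F minor seventh.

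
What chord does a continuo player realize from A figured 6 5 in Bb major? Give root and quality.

F dominant seventh

The figures 6 5 indicate a seventh chord in first inversion.
In first inversion the root lies a sixth above the bass: a sixth above A in Bb major is F.
The chord tones are A, C, Eb, F, giving F dominant seventh.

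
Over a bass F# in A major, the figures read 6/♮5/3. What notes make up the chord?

F#, A, C, D

A third above F# in this key is A.
A fifth above F# in this key is C#, made natural (C) by the ♮ figure.
A sixth above F# in this key is D.
Together with the bass F#, this spells D dominant seventh in first inversion.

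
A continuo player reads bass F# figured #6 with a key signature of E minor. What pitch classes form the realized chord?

The written figures #6 are shorthand for 6/3: the 3 is implied.
A third above F# in this key is A.
A sixth above F# in this key is D, raised to D# by the sharp.
Together with the bass F#, this spells D# diminished in first inversion.

F#, A, D#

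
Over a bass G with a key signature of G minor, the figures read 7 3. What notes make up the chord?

The written figures 7 3 are shorthand for 7/5/3: the 5 is implied.
A third above G in this key is Bb.
A fifth above G in this key is D.
A seventh above G in this key is F.
Together with the bass G, this spells G minor seventh in root position.

G, Bb, D, F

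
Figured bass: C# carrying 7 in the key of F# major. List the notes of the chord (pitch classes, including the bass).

C#, E#, G#, B

The written figures 7 are shorthand for 7/5/3: the 5/3 are implied.
A third above C# in this key is E#.
A fifth above C# in this key is G#.
A seventh above C# in this key is B.
Together with the bass C#, this spells C# dominant seventh in root position.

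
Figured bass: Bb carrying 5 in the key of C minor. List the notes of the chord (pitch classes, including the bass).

Bb, D, F

The written figures 5 are shorthand for 5/3: the 3 is implied.
A third above Bb in this key is D.
A fifth above Bb in this key is F.
Together with the bass Bb, this spells Bb major in root position.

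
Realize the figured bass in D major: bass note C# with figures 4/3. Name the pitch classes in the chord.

C#, E, F#, A

The written figures 4/3 are shorthand for 6/4/3: the 6 is implied.
A third above C# in this key is E.
A fourth above C# in this key is F#.
A sixth above C# in this key is A.
Together with the bass C#, this spells F# minor seventh in second inversion.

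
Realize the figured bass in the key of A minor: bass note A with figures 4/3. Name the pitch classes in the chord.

A, C, D, F

The written figures 4/3 are shorthand for 6/4/3: the 6 is implied.
A third above A in this key is C.
A fourth above A in this key is D.
A sixth above A in this key is F.
Together with the bass A, this spells D minor seventh in second inversion.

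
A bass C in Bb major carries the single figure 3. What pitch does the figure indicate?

Eb

Counting 2 letter steps above C lands on E; in Bb major, that letter is Eb.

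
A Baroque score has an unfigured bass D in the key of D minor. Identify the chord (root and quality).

An unfigured bass indicates a triad in root position.
In root position the bass is the root, so the root is D.
The chord tones are D, F, A, giving D minor.

D minor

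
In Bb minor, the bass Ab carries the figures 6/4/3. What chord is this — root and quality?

The figures 6/4/3 indicate a seventh chord in second inversion.
In second inversion the root lies a fourth above the bass: a fourth above Ab in Bb minor is Db.
The chord tones are Ab, C, Db, F, giving Db major seventh.

Db major seventh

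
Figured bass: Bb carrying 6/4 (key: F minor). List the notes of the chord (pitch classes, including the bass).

Bb, Eb, G

A fourth above Bb in this key is Eb.
A sixth above Bb in this key is G.
Together with the bass Bb, this spells Eb major in second inversion.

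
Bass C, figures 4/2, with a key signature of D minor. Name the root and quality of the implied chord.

D minor seventh

The figures 4/2 indicate a seventh chord in third inversion.
In third inversion the root lies a second above the bass: a second above C in D minor is D.
The chord tones are C, D, F, A, giving D minor seventh.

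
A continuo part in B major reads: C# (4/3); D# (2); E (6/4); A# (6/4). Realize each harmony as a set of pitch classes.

C# (6/4/3): C#, E, F#, A#.
D# (6/4/2): D#, E, G#, B.
E (6/4): E, A#, C#.
A# (6/4): A#, D#, F#.

C#, E, F#, A# | D#, E, G#, B | E, A#, C# | A#, D#, F#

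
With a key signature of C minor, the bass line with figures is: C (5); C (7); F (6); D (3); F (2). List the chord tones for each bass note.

C (5/3): C, Eb, G.
C (7/5/3): C, Eb, G, Bb.
F (6/3): F, Ab, D.
D (5/3): D, F, Ab.
F (6/4/2): F, G, Bb, D.

C, Eb, G | C, Eb, G, Bb | F, Ab, D | D, F, Ab | F, G, Bb, D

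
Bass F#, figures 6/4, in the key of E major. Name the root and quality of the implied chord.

The figures 6/4 indicate a triad in second inversion.
In second inversion the root lies a fourth above the bass: a fourth above F# in E major is B.
The chord tones are F#, B, D#, giving B major.

B major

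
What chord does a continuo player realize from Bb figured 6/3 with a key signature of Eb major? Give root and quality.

G minor

The figures 6/3 indicate a triad in first inversion.
In first inversion the root lies a sixth above the bass: a sixth above Bb in Eb major is G.
The chord tones are Bb, D, G, giving G minor.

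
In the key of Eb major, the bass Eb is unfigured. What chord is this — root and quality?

Eb major

An unfigured bass indicates a triad in root position.
In root position the bass is the root, so the root is Eb.
The chord tones are Eb, G, Bb, giving Eb major.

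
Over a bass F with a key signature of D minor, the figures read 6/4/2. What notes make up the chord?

A second above F in this key is G.
A fourth above F in this key is Bb.
A sixth above F in this key is D.
Together with the bass F, this spells G minor seventh in third inversion.

F, G, Bb, D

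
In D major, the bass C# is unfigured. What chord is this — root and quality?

C# diminished

An unfigured bass indicates a triad in root position.
In root position the bass is the root, so the root is C#.
The chord tones are C#, E, G, giving C# diminished.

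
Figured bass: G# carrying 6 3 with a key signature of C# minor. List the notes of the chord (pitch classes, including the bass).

A third above G# in this key is B.
A sixth above G# in this key is E.
Together with the bass G#, this spells E major in first inversion.

G#, B, E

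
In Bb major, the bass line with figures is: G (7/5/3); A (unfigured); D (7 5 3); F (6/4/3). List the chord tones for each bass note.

G, Bb, D, F | A, C, Eb | D, F, A, C | F, A, Bb, D

G (7/5/3): G, Bb, D, F.
A (5/3): A, C, Eb.
D (7/5/3): D, F, A, C.
F (6/4/3): F, A, Bb, D.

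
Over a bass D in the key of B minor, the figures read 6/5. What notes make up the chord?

The written figures 6/5 are shorthand for 6/5/3: the 3 is implied.
A third above D in this key is F#.
A fifth above D in this key is A.
A sixth above D in this key is B.
Together with the bass D, this spells B minor seventh in first inversion.

D, F#, A, B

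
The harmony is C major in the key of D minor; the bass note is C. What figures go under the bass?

no figures

C is the root of C major, so the chord is in root position.
A triad in root position is figured 5/3, conventionally abbreviated (no figures — root-position triad).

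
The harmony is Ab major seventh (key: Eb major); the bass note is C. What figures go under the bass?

6/5

C is the third of Ab major seventh, so the chord is in first inversion.
A seventh chord in first inversion is figured 6/5/3, conventionally abbreviated 6/5.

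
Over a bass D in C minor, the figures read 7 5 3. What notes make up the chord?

D, F, Ab, C

A third above D in this key is F.
A fifth above D in this key is Ab.
A seventh above D in this key is C.
Together with the bass D, this spells D half-diminished seventh in root position.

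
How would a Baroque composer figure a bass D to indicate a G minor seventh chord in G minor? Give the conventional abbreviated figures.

D is the fifth of G minor seventh, so the chord is in second inversion.
A seventh chord in second inversion is figured 6/4/3, conventionally abbreviated 4/3.

4/3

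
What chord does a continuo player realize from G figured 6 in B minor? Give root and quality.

The figures 6 indicate a triad in first inversion.
In first inversion the root lies a sixth above the bass: a sixth above G in B minor is E.
The chord tones are G, B, E, giving E minor.

E minor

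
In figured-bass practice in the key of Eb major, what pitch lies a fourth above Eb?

Counting 3 letter steps above Eb lands on A; in Eb major, that letter is Ab.

Ab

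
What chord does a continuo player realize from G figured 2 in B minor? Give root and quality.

A dominant seventh

The figures 2 indicate a seventh chord in third inversion.
In third inversion the root lies a second above the bass: a second above G in B minor is A.
The chord tones are G, A, C#, E, giving A dominant seventh.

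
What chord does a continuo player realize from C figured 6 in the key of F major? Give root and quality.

The figures 6 indicate a triad in first inversion.
In first inversion the root lies a sixth above the bass: a sixth above C in F major is A.
The chord tones are C, E, A, giving A minor.

A minor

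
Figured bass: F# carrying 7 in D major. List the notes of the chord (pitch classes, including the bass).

F#, A, C#, E

The written figures 7 are shorthand for 7/5/3: the 5/3 are implied.
A third above F# in this key is A.
A fifth above F# in this key is C#.
A seventh above F# in this key is E.
Together with the bass F#, this spells F# minor seventh in root position.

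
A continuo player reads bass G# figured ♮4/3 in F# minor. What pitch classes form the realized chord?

G#, B, C, E

The written figures ♮4/3 are shorthand for 6/4/3: the 6 is implied.
A third above G# in this key is B.
A fourth above G# in this key is C#, made natural (C) by the ♮ figure.
A sixth above G# in this key is E.
Together with the bass G#, this spells C augmented major seventh in second inversion.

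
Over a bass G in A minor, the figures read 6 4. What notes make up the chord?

G, C, E

A fourth above G in this key is C.
A sixth above G in this key is E.
Together with the bass G, this spells C major in second inversion.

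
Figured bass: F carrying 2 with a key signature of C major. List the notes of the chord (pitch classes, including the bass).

The written figures 2 are shorthand for 6/4/2: the 6/4 are implied.
A second above F in this key is G.
A fourth above F in this key is B.
A sixth above F in this key is D.
Together with the bass F, this spells G dominant seventh in third inversion.

F, G, B, D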